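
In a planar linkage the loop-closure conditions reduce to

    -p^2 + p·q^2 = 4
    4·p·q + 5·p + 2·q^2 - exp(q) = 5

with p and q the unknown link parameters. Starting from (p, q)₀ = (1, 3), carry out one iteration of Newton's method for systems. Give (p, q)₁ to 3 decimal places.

(0.419, 3.011)

At (1, 3): F = (4.000, 9.91446).
Jacobian J = [[-2·p + q^2, 2·p·q], [4·q + 5, 4·p + 4·q - exp(q)]].
At the point, J = [[7.000, 6.000], [17.000, -4.08554]] (det J = -130.59876).
Solving J·Δ = −F gives Δ = (-0.581, 0.011).
Then the next iterate is (p, q)₁ = (0.419, 3.011).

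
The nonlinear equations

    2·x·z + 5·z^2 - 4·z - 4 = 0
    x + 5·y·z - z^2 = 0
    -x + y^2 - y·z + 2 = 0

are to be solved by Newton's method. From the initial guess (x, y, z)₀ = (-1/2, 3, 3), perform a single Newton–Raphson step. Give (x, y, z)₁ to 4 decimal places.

(7.6667, 1.8889, 0.0000)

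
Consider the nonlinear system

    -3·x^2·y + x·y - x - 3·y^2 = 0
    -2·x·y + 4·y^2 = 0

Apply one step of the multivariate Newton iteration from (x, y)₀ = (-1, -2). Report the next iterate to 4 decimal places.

(-0.6966, -1.0562)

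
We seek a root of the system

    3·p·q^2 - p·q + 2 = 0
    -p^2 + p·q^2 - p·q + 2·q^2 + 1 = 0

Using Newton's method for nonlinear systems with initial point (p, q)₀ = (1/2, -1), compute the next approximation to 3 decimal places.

At (1/2, -1): F = (4.000, 3.750).
Jacobian J = [[3·q^2 - q, 6·p·q - p], [-2·p + q^2 - q, 2·p·q - p + 4·q]].
At the point, J = [[4.000, -3.500], [1.000, -5.500]] (det J = -18.500).
Solving J·Δ = −F gives Δ = (-0.480, 0.595).
Then the next iterate is (p, q)₁ = (0.020, -0.405).

(0.020, -0.405)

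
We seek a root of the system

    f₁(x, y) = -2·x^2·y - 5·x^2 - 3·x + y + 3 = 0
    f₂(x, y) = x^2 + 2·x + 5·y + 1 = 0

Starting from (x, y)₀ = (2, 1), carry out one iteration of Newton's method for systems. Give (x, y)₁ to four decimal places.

At (2, 1): F = (-30.0000, 14.0000).
Jacobian J = [[-4·x·y - 10·x - 3, -2·x^2 + 1], [2·x + 2, 5]].
At the point, J = [[-31.0000, -7.0000], [6.0000, 5.0000]] (det J = -113.0000).
Solving J·Δ = −F gives Δ = (-0.4602, -2.2478).
Then the next iterate is (x, y)₁ = (1.5398, -1.2478).

(1.5398, -1.2478)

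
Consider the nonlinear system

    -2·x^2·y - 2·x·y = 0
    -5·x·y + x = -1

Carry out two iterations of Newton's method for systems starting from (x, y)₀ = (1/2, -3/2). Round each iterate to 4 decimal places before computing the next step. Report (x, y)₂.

(1.3077, 0.8205)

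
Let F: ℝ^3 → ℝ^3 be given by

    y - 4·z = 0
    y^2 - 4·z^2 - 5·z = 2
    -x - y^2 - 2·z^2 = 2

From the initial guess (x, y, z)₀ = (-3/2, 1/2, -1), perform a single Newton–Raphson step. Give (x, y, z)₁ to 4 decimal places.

(0.2500, -1.0000, -0.2500)

At (-3/2, 1/2, -1): F = (4.5000, -0.7500, -2.7500).
Jacobian J = [[0, 1, -4], [0, 2·y, -8·z - 5], [-1, -2·y, -4·z]].
At the point, J = [[0.0000, 1.0000, -4.0000], [0.0000, 1.0000, 3.0000], [-1.0000, -1.0000, 4.0000]] (det J = -7.0000).
Solving J·Δ = −F gives Δ = (1.7500, -1.5000, 0.7500).
Then the next iterate is (x, y, z)₁ = (0.2500, -1.0000, -0.2500).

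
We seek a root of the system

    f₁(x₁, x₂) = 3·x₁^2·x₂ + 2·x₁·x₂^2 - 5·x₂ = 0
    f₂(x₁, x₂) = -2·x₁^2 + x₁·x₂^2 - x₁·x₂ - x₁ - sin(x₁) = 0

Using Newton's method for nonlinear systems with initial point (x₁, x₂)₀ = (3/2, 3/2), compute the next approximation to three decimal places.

At (3/2, 3/2): F = (9.375, -5.87249).
Jacobian J = [[6·x₁·x₂ + 2·x₂^2, 3·x₁^2 + 4·x₁·x₂ - 5], [-4·x₁ + x₂^2 - x₂ - cos(x₁) - 1, 2·x₁·x₂ - x₁]].
At the point, J = [[18.000, 10.750], [-6.32074, 3.000]] (det J = 121.94792).
Solving J·Δ = −F gives Δ = (-0.748, 0.381).
Then the next iterate is (x₁, x₂)₁ = (0.752, 1.881).

(0.752, 1.881)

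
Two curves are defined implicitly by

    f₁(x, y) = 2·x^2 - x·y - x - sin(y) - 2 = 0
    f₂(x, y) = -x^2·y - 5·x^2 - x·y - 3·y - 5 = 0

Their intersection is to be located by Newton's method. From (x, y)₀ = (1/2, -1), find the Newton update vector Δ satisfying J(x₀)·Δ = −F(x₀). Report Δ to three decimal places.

(-0.012, -0.657)

At (1/2, -1): F = (-0.65853, -2.500).
Jacobian J = [[4·x - y - 1, -x - cos(y)], [-2·x·y - 10·x - y, -x^2 - x - 3]].
At the point, J = [[2.000, -1.04030], [-3.000, -3.750]] (det J = -10.62091).
Solving J·Δ = −F gives Δ = (-0.012, -0.657).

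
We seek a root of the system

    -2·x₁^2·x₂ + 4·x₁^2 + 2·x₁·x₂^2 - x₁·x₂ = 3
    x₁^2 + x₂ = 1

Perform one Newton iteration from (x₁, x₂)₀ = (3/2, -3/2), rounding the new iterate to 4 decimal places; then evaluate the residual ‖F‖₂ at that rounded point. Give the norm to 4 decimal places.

6.0628

At (3/2, -3/2): F = (21.7500, -0.2500).
Jacobian J = [[-4·x₁·x₂ + 8·x₁ + 2·x₂^2 - x₂, -2·x₁^2 + 4·x₁·x₂ - x₁], [2·x₁, 1]].
At the point, J = [[27.0000, -15.0000], [3.0000, 1.0000]] (det J = 72.0000).
Solving J·Δ = −F gives Δ = (-0.2500, 1.0000).
Then the next iterate is (x₁, x₂)₁ = (1.2500, -0.5000).
Re-evaluating at (1.2500, -0.5000): F = (6.0625, 0.0625), so ‖F‖₂ = 6.0628.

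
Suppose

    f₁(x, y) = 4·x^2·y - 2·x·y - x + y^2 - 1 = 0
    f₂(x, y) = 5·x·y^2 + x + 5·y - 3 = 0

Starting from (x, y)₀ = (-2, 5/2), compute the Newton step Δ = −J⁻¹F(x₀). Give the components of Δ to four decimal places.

(0.9505, -0.5410)

At (-2, 5/2): F = (57.2500, -55.0000).
Jacobian J = [[8·x·y - 2·y - 1, 4·x^2 - 2·x + 2·y], [5·y^2 + 1, 10·x·y + 5]].
At the point, J = [[-46.0000, 25.0000], [32.2500, -45.0000]] (det J = 1263.7500).
Solving J·Δ = −F gives Δ = (0.9505, -0.5410).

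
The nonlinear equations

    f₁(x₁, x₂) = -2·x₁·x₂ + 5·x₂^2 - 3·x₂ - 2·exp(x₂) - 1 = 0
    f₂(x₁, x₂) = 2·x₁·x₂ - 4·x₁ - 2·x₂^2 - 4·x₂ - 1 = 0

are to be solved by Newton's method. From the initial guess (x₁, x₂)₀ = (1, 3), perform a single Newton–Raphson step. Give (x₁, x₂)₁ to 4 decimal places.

At (1, 3): F = (-11.171074, -29.0000).
Jacobian J = [[-2·x₂, -2·x₁ + 10·x₂ - 2·exp(x₂) - 3], [2·x₂ - 4, 2·x₁ - 4·x₂ - 4]].
At the point, J = [[-6.0000, -15.171074], [2.0000, -14.0000]] (det J = 114.342148).
Solving J·Δ = −F gives Δ = (2.4800, -1.7171).
Then the next iterate is (x₁, x₂)₁ = (3.4800, 1.2829).

(3.4800, 1.2829)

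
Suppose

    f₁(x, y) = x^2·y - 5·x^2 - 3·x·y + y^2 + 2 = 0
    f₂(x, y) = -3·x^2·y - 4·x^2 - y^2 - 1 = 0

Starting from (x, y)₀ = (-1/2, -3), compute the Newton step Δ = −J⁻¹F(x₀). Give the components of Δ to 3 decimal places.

At (-1/2, -3): F = (4.500, -8.750).
Jacobian J = [[2·x·y - 10·x - 3·y, x^2 - 3·x + 2·y], [-6·x·y - 8·x, -3·x^2 - 2·y]].
At the point, J = [[17.000, -4.250], [-5.000, 5.250]] (det J = 68.000).
Solving J·Δ = −F gives Δ = (0.199, 1.857).

(0.199, 1.857)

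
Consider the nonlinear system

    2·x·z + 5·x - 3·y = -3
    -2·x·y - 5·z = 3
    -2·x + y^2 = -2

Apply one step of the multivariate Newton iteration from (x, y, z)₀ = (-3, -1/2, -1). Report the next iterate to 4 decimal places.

At (-3, -1/2, -1): F = (-4.5000, -1.0000, 8.2500).
Jacobian J = [[2·z + 5, -3, 2·x], [-2·y, -2·x, -5], [-2, 2·y, 0]].
At the point, J = [[3.0000, -3.0000, -6.0000], [1.0000, 6.0000, -5.0000], [-2.0000, -1.0000, 0.0000]] (det J = -111.0000).
Solving J·Δ = −F gives Δ = (3.9392, 0.3716, 1.0338).
Then the next iterate is (x, y, z)₁ = (0.9392, -0.1284, 0.0338).

(0.9392, -0.1284, 0.0338)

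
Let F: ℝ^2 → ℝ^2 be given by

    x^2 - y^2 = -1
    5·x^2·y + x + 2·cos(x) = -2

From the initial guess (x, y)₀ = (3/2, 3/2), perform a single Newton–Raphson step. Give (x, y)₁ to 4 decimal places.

(0.7592, 1.0925)

At (3/2, 3/2): F = (1.0000, 20.516474).
Jacobian J = [[2·x, -2·y], [10·x·y - 2·sin(x) + 1, 5·x^2]].
At the point, J = [[3.0000, -3.0000], [21.505010, 11.2500]] (det J = 98.265030).
Solving J·Δ = −F gives Δ = (-0.7408, -0.4075).
Then the next iterate is (x, y)₁ = (0.7592, 1.0925).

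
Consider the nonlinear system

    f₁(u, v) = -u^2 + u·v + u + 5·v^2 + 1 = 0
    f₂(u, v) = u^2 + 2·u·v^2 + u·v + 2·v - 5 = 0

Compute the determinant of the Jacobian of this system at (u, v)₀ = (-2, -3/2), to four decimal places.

25.0000

J = [[-2·u + v + 1, u + 10·v], [2·u + 2·v^2 + v, 4·u·v + u + 2]].
At the point, J = [[3.5000, -17.0000], [-1.0000, 12.0000]].
det J = 25.0000.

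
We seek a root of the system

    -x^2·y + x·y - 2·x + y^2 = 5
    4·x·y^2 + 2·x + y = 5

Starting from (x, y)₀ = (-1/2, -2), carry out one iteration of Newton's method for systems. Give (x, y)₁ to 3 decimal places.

(1.484, -4.190)

At (-1/2, -2): F = (1.500, -16.000).
Jacobian J = [[-2·x·y + y - 2, -x^2 + x + 2·y], [4·y^2 + 2, 8·x·y + 1]].
At the point, J = [[-6.000, -4.750], [18.000, 9.000]] (det J = 31.500).
Solving J·Δ = −F gives Δ = (1.984, -2.190).
Then the next iterate is (x, y)₁ = (1.484, -4.190).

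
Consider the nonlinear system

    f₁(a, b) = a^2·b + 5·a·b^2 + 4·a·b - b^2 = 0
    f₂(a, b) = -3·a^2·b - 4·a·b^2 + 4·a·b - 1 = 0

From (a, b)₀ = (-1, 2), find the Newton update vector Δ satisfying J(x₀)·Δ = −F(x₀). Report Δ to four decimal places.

(0.7500, -0.4444)

At (-1, 2): F = (-30.0000, 1.0000).
Jacobian J = [[2·a·b + 5·b^2 + 4·b, a^2 + 10·a·b + 4·a - 2·b], [-6·a·b - 4·b^2 + 4·b, -3·a^2 - 8·a·b + 4·a]].
At the point, J = [[24.0000, -27.0000], [4.0000, 9.0000]] (det J = 324.0000).
Solving J·Δ = −F gives Δ = (0.7500, -0.4444).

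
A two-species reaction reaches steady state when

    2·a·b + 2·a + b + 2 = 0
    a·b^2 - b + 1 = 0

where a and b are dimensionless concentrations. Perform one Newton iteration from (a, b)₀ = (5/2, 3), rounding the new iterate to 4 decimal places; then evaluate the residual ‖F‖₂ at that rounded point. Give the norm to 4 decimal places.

At (5/2, 3): F = (25.0000, 20.5000).
Jacobian J = [[2·b + 2, 2·a + 1], [b^2, 2·a·b - 1]].
At the point, J = [[8.0000, 6.0000], [9.0000, 14.0000]] (det J = 58.0000).
Solving J·Δ = −F gives Δ = (-3.9138, 1.0517).
Then the next iterate is (a, b)₁ = (-1.4138, 4.0517).
Re-evaluating at (-1.4138, 4.0517): F = (-8.232487, -26.261027), so ‖F‖₂ = 27.5212.

27.5212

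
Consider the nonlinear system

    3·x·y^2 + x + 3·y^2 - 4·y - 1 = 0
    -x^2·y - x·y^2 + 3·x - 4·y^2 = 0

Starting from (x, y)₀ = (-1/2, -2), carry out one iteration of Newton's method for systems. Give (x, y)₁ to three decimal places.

At (-1/2, -2): F = (12.500, -15.000).
Jacobian J = [[3·y^2 + 1, 6·x·y + 6·y - 4], [-2·x·y - y^2 + 3, -x^2 - 2·x·y - 8·y]].
At the point, J = [[13.000, -10.000], [-3.000, 13.750]] (det J = 148.750).
Solving J·Δ = −F gives Δ = (-0.147, 1.059).
Then the next iterate is (x, y)₁ = (-0.647, -0.941).

(-0.647, -0.941)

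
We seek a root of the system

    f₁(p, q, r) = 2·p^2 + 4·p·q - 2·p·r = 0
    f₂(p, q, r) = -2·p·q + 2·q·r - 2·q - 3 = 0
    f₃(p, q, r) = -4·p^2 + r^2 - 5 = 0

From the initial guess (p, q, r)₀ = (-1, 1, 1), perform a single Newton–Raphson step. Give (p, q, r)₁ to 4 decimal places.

(-0.2667, 1.1667, 2.0667)

At (-1, 1, 1): F = (0.0000, -1.0000, -8.0000).
Jacobian J = [[4·p + 4·q - 2·r, 4·p, -2·p], [-2·q, -2·p + 2·r - 2, 2·q], [-8·p, 0, 2·r]].
At the point, J = [[-2.0000, -4.0000, 2.0000], [-2.0000, 2.0000, 2.0000], [8.0000, 0.0000, 2.0000]] (det J = -120.0000).
Solving J·Δ = −F gives Δ = (0.7333, 0.1667, 1.0667).
Then the next iterate is (p, q, r)₁ = (-0.2667, 1.1667, 2.0667).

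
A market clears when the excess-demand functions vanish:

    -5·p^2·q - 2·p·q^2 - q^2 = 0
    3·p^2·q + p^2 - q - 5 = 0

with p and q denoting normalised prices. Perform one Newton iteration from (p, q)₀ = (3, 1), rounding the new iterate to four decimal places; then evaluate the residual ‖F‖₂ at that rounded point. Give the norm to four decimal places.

At (3, 1): F = (-52.0000, 30.0000).
Jacobian J = [[-10·p·q - 2·q^2, -5·p^2 - 4·p·q - 2·q], [6·p·q + 2·p, 3·p^2 - 1]].
At the point, J = [[-32.0000, -59.0000], [24.0000, 26.0000]] (det J = 584.0000).
Solving J·Δ = −F gives Δ = (-0.7158, -0.4932).
Then the next iterate is (p, q)₁ = (2.2842, 0.5068).
Re-evaluating at (2.2842, 0.5068): F = (-14.651544, 7.643563), so ‖F‖₂ = 16.5255.

16.5255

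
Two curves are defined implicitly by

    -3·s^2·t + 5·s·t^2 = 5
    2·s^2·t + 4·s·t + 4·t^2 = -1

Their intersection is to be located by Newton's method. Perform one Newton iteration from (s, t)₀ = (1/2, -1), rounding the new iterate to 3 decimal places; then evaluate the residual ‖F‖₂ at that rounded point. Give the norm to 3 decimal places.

0.208

At (1/2, -1): F = (-1.750, 2.500).
Jacobian J = [[-6·s·t + 5·t^2, -3·s^2 + 10·s·t], [4·s·t + 4·t, 2·s^2 + 4·s + 8·t]].
At the point, J = [[8.000, -5.750], [-6.000, -5.500]] (det J = -78.500).
Solving J·Δ = −F gives Δ = (0.306, 0.121).
Then the next iterate is (s, t)₁ = (0.806, -0.879).
Re-evaluating at (0.806, -0.879): F = (-0.17317, 0.11461), so ‖F‖₂ = 0.208.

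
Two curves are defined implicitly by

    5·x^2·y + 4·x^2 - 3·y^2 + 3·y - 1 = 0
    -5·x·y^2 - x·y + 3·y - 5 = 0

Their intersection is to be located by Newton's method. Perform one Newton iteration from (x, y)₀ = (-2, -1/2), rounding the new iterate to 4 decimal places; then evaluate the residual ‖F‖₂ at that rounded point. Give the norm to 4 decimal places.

43.9810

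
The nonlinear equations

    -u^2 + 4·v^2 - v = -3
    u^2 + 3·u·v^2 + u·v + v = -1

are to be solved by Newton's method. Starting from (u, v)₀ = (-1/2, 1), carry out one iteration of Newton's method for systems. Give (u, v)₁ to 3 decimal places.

At (-1/2, 1): F = (5.750, 0.250).
Jacobian J = [[-2·u, 8·v - 1], [2·u + 3·v^2 + v, 6·u·v + u + 1]].
At the point, J = [[1.000, 7.000], [3.000, -2.500]] (det J = -23.500).
Solving J·Δ = −F gives Δ = (-0.686, -0.723).
Then the next iterate is (u, v)₁ = (-1.186, 0.277).

(-1.186, 0.277)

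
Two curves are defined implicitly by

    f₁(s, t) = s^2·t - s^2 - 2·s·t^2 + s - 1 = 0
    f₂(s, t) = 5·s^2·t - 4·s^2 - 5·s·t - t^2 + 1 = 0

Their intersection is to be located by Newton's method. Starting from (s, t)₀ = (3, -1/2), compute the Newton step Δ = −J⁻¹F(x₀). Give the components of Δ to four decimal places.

(-1.2350, 0.1668)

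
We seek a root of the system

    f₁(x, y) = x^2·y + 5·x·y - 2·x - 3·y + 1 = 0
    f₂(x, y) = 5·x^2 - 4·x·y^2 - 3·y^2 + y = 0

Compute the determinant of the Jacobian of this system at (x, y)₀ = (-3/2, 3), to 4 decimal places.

J = [[2·x·y + 5·y - 2, x^2 + 5·x - 3], [10·x - 4·y^2, -8·x·y - 6·y + 1]].
At the point, J = [[4.0000, -8.2500], [-51.0000, 19.0000]].
det J = -344.7500.

-344.7500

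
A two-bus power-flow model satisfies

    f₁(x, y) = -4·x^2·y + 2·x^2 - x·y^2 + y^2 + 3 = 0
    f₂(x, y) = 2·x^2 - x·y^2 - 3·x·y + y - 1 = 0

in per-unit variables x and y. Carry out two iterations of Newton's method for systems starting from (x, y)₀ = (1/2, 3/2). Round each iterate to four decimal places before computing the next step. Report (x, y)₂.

At (1/2, 3/2): F = (3.1250, -2.3750).
Jacobian J = [[-8·x·y + 4·x - y^2, -4·x^2 - 2·x·y + 2·y], [4·x - y^2 - 3·y, -2·x·y - 3·x + 1]].
At the point, J = [[-6.2500, 0.5000], [-4.7500, -2.0000]] (det J = 14.8750).
Solving J·Δ = −F gives Δ = (0.3403, -1.9958).
Then the next iterate is (x, y)₁ = (0.8403, -0.4958).
Round to (0.8403, -0.4958) and repeat: F = (5.851811, 0.959710), J = [[6.448348, -2.982775], [4.602782, -0.687659]].
Δ = (0.1250, 2.2320), so (x, y)₂ = (0.9653, 1.7362).

(0.9653, 1.7362)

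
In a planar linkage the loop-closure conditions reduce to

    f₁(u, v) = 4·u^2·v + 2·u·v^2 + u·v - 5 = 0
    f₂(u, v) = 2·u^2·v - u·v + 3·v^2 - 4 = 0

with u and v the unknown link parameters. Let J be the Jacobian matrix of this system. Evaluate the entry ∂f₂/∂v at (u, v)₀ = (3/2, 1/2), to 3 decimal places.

∂f₂/∂v = 2·u^2 - u + 6·v.
At (3/2, 1/2) this is 6.000.

6.000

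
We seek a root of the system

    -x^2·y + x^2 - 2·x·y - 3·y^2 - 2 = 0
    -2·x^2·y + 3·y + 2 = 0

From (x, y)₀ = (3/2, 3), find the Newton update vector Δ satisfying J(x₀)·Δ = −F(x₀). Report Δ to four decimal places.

At (3/2, 3): F = (-42.5000, -2.5000).
Jacobian J = [[-2·x·y + 2·x - 2·y, -x^2 - 2·x - 6·y], [-4·x·y, -2·x^2 + 3]].
At the point, J = [[-12.0000, -23.2500], [-18.0000, -1.5000]] (det J = -400.5000).
Solving J·Δ = −F gives Δ = (0.0140, -1.8352).

(0.0140, -1.8352)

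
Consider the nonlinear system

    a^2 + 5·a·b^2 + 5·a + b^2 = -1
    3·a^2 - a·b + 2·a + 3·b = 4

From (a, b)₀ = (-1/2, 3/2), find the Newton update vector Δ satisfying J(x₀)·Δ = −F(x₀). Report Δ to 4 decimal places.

At (-1/2, 3/2): F = (-4.6250, 1.0000).
Jacobian J = [[2·a + 5·b^2 + 5, 10·a·b + 2·b], [6·a - b + 2, -a + 3]].
At the point, J = [[15.2500, -4.5000], [-2.5000, 3.5000]] (det J = 42.1250).
Solving J·Δ = −F gives Δ = (0.2774, -0.0875).

(0.2774, -0.0875)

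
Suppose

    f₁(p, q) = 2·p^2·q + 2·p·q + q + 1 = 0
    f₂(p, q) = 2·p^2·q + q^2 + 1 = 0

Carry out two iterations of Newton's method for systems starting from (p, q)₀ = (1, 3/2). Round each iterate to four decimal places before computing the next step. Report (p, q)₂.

At (1, 3/2): F = (8.5000, 6.2500).
Jacobian J = [[4·p·q + 2·q, 2·p^2 + 2·p + 1], [4·p·q, 2·p^2 + 2·q]].
At the point, J = [[9.0000, 5.0000], [6.0000, 5.0000]] (det J = 15.0000).
Solving J·Δ = −F gives Δ = (-0.7500, -0.3500).
Then the next iterate is (p, q)₁ = (0.2500, 1.1500).
Round to (0.2500, 1.1500) and repeat: F = (2.868750, 2.466250), J = [[3.4500, 1.6250], [1.1500, 2.4250]].
Δ = (-0.4539, -0.8018), so (p, q)₂ = (-0.2039, 0.3482).

(-0.2039, 0.3482)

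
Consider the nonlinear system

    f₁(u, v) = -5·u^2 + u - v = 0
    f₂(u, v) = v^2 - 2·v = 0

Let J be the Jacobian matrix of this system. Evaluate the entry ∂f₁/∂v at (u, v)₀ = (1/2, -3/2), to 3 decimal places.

-1.000

∂f₁/∂v = -1.
At (1/2, -3/2) this is -1.000.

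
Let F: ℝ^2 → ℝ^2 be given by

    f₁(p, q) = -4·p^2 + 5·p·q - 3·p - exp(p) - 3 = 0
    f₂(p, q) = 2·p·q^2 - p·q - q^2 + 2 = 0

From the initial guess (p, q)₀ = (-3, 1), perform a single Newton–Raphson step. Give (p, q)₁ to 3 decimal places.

At (-3, 1): F = (-45.04979, -2.000).
Jacobian J = [[-8·p + 5·q - exp(p) - 3, 5·p], [2·q^2 - q, 4·p·q - p - 2·q]].
At the point, J = [[25.95021, -15.000], [1.000, -11.000]] (det J = -270.45234).
Solving J·Δ = −F gives Δ = (1.721, -0.025).
Then the next iterate is (p, q)₁ = (-1.279, 0.975).

(-1.279, 0.975)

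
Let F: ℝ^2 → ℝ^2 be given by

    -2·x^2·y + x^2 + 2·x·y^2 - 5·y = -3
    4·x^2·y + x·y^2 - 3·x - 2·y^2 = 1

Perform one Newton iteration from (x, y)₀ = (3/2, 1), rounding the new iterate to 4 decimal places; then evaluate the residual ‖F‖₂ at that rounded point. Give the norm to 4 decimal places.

At (3/2, 1): F = (-1.2500, 3.0000).
Jacobian J = [[-4·x·y + 2·x + 2·y^2, -2·x^2 + 4·x·y - 5], [8·x·y + y^2 - 3, 4·x^2 + 2·x·y - 4·y]].
At the point, J = [[-1.0000, -3.5000], [10.0000, 8.0000]] (det J = 27.0000).
Solving J·Δ = −F gives Δ = (-0.0185, -0.3519).
Then the next iterate is (x, y)₁ = (1.4815, 0.6481).
Re-evaluating at (1.4815, 0.6481): F = (0.353947, 0.027622), so ‖F‖₂ = 0.3550.

0.3550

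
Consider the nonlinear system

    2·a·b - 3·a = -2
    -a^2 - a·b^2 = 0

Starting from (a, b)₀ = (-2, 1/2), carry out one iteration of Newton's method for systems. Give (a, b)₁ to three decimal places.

(-1.818, 1.909)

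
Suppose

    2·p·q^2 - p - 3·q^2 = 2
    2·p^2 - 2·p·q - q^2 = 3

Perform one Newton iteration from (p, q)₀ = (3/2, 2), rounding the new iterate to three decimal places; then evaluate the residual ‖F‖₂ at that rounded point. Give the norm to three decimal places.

At (3/2, 2): F = (-3.500, -8.500).
Jacobian J = [[2·q^2 - 1, 4·p·q - 6·q], [4·p - 2·q, -2·p - 2·q]].
At the point, J = [[7.000, 0.000], [2.000, -7.000]] (det J = -49.000).
Solving J·Δ = −F gives Δ = (0.500, -1.071).
Then the next iterate is (p, q)₁ = (2.000, 0.929).
Re-evaluating at (2.000, 0.929): F = (-3.13696, 0.42096), so ‖F‖₂ = 3.165.

3.165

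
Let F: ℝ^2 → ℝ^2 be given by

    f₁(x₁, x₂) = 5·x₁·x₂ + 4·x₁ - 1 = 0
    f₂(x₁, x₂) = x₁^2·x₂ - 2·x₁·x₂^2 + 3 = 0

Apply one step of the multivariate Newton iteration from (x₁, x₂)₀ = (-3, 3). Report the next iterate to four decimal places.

(1.2857, 4.5619)

At (-3, 3): F = (-58.0000, 84.0000).
Jacobian J = [[5·x₂ + 4, 5·x₁], [2·x₁·x₂ - 2·x₂^2, x₁^2 - 4·x₁·x₂]].
At the point, J = [[19.0000, -15.0000], [-36.0000, 45.0000]] (det J = 315.0000).
Solving J·Δ = −F gives Δ = (4.2857, 1.5619).
Then the next iterate is (x₁, x₂)₁ = (1.2857, 4.5619).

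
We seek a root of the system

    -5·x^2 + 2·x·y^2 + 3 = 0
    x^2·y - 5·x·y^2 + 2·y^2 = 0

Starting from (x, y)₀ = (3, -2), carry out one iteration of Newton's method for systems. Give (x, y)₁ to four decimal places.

At (3, -2): F = (-18.0000, -70.0000).
Jacobian J = [[-10·x + 2·y^2, 4·x·y], [2·x·y - 5·y^2, x^2 - 10·x·y + 4·y]].
At the point, J = [[-22.0000, -24.0000], [-32.0000, 61.0000]] (det J = -2110.0000).
Solving J·Δ = −F gives Δ = (-1.3166, 0.4569).
Then the next iterate is (x, y)₁ = (1.6834, -1.5431).

(1.6834, -1.5431)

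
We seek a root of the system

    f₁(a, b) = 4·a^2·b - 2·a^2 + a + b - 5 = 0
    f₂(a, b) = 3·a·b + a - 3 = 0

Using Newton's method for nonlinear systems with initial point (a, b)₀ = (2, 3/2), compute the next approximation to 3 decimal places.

(7.765, -5.118)

At (2, 3/2): F = (14.500, 8.000).
Jacobian J = [[8·a·b - 4·a + 1, 4·a^2 + 1], [3·b + 1, 3·a]].
At the point, J = [[17.000, 17.000], [5.500, 6.000]] (det J = 8.500).
Solving J·Δ = −F gives Δ = (5.765, -6.618).
Then the next iterate is (a, b)₁ = (7.765, -5.118).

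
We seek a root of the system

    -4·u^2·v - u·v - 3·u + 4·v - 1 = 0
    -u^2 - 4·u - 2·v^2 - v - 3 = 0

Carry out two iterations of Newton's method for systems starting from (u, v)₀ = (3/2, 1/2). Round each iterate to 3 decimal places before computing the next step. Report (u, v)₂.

(-1.515, 1.803)

At (3/2, 1/2): F = (-8.750, -12.250).
Jacobian J = [[-8·u·v - v - 3, -4·u^2 - u + 4], [-2·u - 4, -4·v - 1]].
At the point, J = [[-9.500, -6.500], [-7.000, -3.000]] (det J = -17.000).
Solving J·Δ = −F gives Δ = (-3.140, 3.243).
Then the next iterate is (u, v)₁ = (-1.640, 3.743).
Round to (-1.640, 3.743) and repeat: F = (-15.23817, -30.89270), J = [[42.36516, -5.11840], [-0.720, -15.972]].
Δ = (0.125, -1.940), so (u, v)₂ = (-1.515, 1.803).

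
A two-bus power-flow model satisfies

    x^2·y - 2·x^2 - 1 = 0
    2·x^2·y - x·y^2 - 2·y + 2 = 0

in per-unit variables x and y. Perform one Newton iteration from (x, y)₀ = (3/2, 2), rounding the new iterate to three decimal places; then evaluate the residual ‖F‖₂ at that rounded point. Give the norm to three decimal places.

At (3/2, 2): F = (-1.000, 1.000).
Jacobian J = [[2·x·y - 4·x, x^2], [4·x·y - y^2, 2·x^2 - 2·x·y - 2]].
At the point, J = [[0.000, 2.250], [8.000, -3.500]] (det J = -18.000).
Solving J·Δ = −F gives Δ = (0.069, 0.444).
Then the next iterate is (x, y)₁ = (1.569, 2.444).
Re-evaluating at (1.569, 2.444): F = (0.09302, -0.22676), so ‖F‖₂ = 0.245.

0.245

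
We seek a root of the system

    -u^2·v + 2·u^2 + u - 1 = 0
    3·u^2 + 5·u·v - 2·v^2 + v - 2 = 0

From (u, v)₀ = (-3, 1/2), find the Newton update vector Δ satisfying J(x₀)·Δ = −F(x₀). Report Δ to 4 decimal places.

(0.4783, 0.6304)

At (-3, 1/2): F = (9.5000, 17.5000).
Jacobian J = [[-2·u·v + 4·u + 1, -u^2], [6·u + 5·v, 5·u - 4·v + 1]].
At the point, J = [[-8.0000, -9.0000], [-15.5000, -16.0000]] (det J = -11.5000).
Solving J·Δ = −F gives Δ = (0.4783, 0.6304).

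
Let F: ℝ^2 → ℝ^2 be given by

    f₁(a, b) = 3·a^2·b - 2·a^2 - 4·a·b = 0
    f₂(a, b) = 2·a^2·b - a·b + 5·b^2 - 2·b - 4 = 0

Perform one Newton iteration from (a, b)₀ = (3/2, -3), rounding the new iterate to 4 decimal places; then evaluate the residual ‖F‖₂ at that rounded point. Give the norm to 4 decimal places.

8.6794

At (3/2, -3): F = (-6.7500, 38.0000).
Jacobian J = [[6·a·b - 4·a - 4·b, 3·a^2 - 4·a], [4·a·b - b, 2·a^2 - a + 10·b - 2]].
At the point, J = [[-21.0000, 0.7500], [-15.0000, -29.0000]] (det J = 620.2500).
Solving J·Δ = −F gives Δ = (-0.2696, 1.4498).
Then the next iterate is (a, b)₁ = (1.2304, -1.5502).
Re-evaluating at (1.2304, -1.5502): F = (-2.438774, 8.329720), so ‖F‖₂ = 8.6794.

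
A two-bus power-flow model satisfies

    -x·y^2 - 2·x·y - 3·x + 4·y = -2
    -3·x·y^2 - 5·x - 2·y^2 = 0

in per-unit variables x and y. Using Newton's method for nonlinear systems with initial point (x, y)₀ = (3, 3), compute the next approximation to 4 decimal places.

(2.3431, 1.5912)

At (3, 3): F = (-40.0000, -114.0000).
Jacobian J = [[-y^2 - 2·y - 3, -2·x·y - 2·x + 4], [-3·y^2 - 5, -6·x·y - 4·y]].
At the point, J = [[-18.0000, -20.0000], [-32.0000, -66.0000]] (det J = 548.0000).
Solving J·Δ = −F gives Δ = (-0.6569, -1.4088).
Then the next iterate is (x, y)₁ = (2.3431, 1.5912).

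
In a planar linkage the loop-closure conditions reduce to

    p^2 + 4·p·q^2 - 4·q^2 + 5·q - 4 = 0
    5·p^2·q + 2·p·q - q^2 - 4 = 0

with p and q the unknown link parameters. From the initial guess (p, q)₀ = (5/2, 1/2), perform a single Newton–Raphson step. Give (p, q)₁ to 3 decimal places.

At (5/2, 1/2): F = (6.250, 13.875).
Jacobian J = [[2·p + 4·q^2, 8·p·q - 8·q + 5], [10·p·q + 2·q, 5·p^2 + 2·p - 2·q]].
At the point, J = [[6.000, 11.000], [13.500, 35.250]] (det J = 63.000).
Solving J·Δ = −F gives Δ = (-1.074, 0.018).
Then the next iterate is (p, q)₁ = (1.426, 0.518).

(1.426, 0.518)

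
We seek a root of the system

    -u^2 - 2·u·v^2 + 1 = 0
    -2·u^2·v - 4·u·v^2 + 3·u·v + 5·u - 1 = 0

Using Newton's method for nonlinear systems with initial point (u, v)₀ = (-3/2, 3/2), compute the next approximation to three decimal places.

At (-3/2, 3/2): F = (5.500, -8.500).
Jacobian J = [[-2·u - 2·v^2, -4·u·v], [-4·u·v - 4·v^2 + 3·v + 5, -2·u^2 - 8·u·v + 3·u]].
At the point, J = [[-1.500, 9.000], [9.500, 9.000]] (det J = -99.000).
Solving J·Δ = −F gives Δ = (1.273, -0.399).
Then the next iterate is (u, v)₁ = (-0.227, 1.101).

(-0.227, 1.101)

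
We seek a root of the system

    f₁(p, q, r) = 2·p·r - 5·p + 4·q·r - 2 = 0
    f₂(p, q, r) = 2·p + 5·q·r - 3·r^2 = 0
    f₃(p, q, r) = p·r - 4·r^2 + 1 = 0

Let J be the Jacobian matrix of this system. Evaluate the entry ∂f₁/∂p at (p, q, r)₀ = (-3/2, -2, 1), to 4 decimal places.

-3.0000

∂f₁/∂p = 2·r - 5.
At (-3/2, -2, 1) this is -3.0000.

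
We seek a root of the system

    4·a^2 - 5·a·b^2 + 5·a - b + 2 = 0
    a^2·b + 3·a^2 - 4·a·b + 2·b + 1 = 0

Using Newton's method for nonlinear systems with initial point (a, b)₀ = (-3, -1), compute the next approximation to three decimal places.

At (-3, -1): F = (39.000, 5.000).
Jacobian J = [[8·a - 5·b^2 + 5, -10·a·b - 1], [2·a·b + 6·a - 4·b, a^2 - 4·a + 2]].
At the point, J = [[-24.000, -31.000], [-8.000, 23.000]] (det J = -800.000).
Solving J·Δ = −F gives Δ = (1.315, 0.240).
Then the next iterate is (a, b)₁ = (-1.685, -0.760).

(-1.685, -0.760)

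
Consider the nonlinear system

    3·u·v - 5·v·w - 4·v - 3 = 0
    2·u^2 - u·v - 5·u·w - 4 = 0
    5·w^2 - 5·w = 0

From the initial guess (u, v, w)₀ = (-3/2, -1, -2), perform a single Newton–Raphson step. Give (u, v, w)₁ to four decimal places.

At (-3/2, -1, -2): F = (-4.5000, -16.0000, 30.0000).
Jacobian J = [[3·v, 3·u - 5·w - 4, -5·v], [4·u - v - 5·w, -u, -5·u], [0, 0, 10·w - 5]].
At the point, J = [[-3.0000, 1.5000, 5.0000], [5.0000, 1.5000, 7.5000], [0.0000, 0.0000, -25.0000]] (det J = 300.0000).
Solving J·Δ = −F gives Δ = (1.0625, 1.1250, 1.2000).
Then the next iterate is (u, v, w)₁ = (-0.4375, 0.1250, -0.8000).

(-0.4375, 0.1250, -0.8000)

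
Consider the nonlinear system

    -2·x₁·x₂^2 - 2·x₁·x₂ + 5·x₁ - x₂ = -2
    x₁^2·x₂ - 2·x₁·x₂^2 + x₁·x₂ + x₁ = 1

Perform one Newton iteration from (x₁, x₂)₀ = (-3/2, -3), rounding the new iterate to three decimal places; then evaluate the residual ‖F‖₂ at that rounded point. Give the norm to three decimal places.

5.084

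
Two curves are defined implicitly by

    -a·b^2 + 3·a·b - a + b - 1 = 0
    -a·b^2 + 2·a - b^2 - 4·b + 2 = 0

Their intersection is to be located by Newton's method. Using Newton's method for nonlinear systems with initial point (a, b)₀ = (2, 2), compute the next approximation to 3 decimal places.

At (2, 2): F = (3.000, -14.000).
Jacobian J = [[-b^2 + 3·b - 1, -2·a·b + 3·a + 1], [-b^2 + 2, -2·a·b - 2·b - 4]].
At the point, J = [[1.000, -1.000], [-2.000, -16.000]] (det J = -18.000).
Solving J·Δ = −F gives Δ = (-3.444, -0.444).
Then the next iterate is (a, b)₁ = (-1.444, 1.556).

(-1.444, 1.556)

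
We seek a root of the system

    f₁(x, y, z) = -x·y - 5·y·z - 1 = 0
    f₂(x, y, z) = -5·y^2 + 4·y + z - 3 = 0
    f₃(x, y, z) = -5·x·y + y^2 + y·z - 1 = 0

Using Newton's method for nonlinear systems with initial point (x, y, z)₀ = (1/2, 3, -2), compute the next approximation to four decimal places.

(0.1898, 1.5767, -1.0061)

At (1/2, 3, -2): F = (27.5000, -38.0000, -5.5000).
Jacobian J = [[-y, -x - 5·z, -5·y], [0, -10·y + 4, 1], [-5·y, -5·x + 2·y + z, y]].
At the point, J = [[-3.0000, 9.5000, -15.0000], [0.0000, -26.0000, 1.0000], [-15.0000, 1.5000, 3.0000]] (det J = 5946.0000).
Solving J·Δ = −F gives Δ = (-0.3102, -1.4233, 0.9939).
Then the next iterate is (x, y, z)₁ = (0.1898, 1.5767, -1.0061).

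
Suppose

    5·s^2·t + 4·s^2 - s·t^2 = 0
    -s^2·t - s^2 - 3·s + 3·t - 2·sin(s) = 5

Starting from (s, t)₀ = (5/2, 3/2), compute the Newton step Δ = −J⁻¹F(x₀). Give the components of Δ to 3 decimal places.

At (5/2, 3/2): F = (66.250, -24.82194).
Jacobian J = [[10·s·t + 8·s - t^2, 5·s^2 - 2·s·t], [-2·s·t - 2·s - 2·cos(s) - 3, -s^2 + 3]].
At the point, J = [[55.250, 23.750], [-13.89771, -3.250]] (det J = 150.50818).
Solving J·Δ = −F gives Δ = (-2.486, 2.994).

(-2.486, 2.994)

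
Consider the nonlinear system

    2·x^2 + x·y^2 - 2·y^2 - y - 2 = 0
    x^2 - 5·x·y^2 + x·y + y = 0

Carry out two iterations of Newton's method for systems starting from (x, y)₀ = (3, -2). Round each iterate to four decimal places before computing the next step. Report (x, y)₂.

(1.2298, -0.8881)

At (3, -2): F = (22.0000, -59.0000).
Jacobian J = [[4·x + y^2, 2·x·y - 4·y - 1], [2·x - 5·y^2 + y, -10·x·y + x + 1]].
At the point, J = [[16.0000, -5.0000], [-16.0000, 64.0000]] (det J = 944.0000).
Solving J·Δ = −F gives Δ = (-1.1790, 0.6271).
Then the next iterate is (x, y)₁ = (1.8210, -1.3729).
Round to (1.8210, -1.3729) and repeat: F = (5.667593, -17.718509), J = [[9.168854, -0.508502], [-7.155172, 27.821509]].
Δ = (-0.5912, 0.4848), so (x, y)₂ = (1.2298, -0.8881).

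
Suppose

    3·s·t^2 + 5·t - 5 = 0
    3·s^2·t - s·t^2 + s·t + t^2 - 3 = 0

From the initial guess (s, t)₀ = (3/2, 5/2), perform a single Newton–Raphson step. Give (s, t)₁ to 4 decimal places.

(1.0245, 1.5287)

At (3/2, 5/2): F = (35.6250, 14.5000).
Jacobian J = [[3·t^2, 6·s·t + 5], [6·s·t - t^2 + t, 3·s^2 - 2·s·t + s + 2·t]].
At the point, J = [[18.7500, 27.5000], [18.7500, 5.7500]] (det J = -407.8125).
Solving J·Δ = −F gives Δ = (-0.4755, -0.9713).
Then the next iterate is (s, t)₁ = (1.0245, 1.5287).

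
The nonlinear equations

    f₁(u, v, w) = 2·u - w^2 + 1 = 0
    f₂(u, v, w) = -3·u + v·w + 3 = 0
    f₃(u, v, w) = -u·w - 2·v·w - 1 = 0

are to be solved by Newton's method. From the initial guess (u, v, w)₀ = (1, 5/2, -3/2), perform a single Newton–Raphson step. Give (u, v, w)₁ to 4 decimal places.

(1.1957, -1.0254, -1.8804)

At (1, 5/2, -3/2): F = (0.7500, -3.7500, 8.0000).
Jacobian J = [[2, 0, -2·w], [-3, w, v], [-w, -2·w, -u - 2·v]].
At the point, J = [[2.0000, 0.0000, 3.0000], [-3.0000, -1.5000, 2.5000], [1.5000, 3.0000, -6.0000]] (det J = -17.2500).
Solving J·Δ = −F gives Δ = (0.1957, -3.5254, -0.3804).
Then the next iterate is (u, v, w)₁ = (1.1957, -1.0254, -1.8804).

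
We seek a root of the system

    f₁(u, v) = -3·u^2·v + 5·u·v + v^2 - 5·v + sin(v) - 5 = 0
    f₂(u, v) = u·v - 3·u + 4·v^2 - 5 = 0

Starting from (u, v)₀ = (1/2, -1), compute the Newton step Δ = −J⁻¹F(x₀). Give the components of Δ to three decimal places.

At (1/2, -1): F = (-1.59147, -3.000).
Jacobian J = [[-6·u·v + 5·v, -3·u^2 + 5·u + 2·v + cos(v) - 5], [v - 3, u + 8·v]].
At the point, J = [[-2.000, -4.70970], [-4.000, -7.500]] (det J = -3.83879).
Solving J·Δ = −F gives Δ = (-0.571, -0.095).

(-0.571, -0.095)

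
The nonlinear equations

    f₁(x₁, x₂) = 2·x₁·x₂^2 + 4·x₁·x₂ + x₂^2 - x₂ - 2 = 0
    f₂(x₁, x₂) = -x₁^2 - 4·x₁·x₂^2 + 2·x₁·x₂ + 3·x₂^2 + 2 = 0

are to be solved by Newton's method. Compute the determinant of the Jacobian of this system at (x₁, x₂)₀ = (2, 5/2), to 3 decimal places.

J = [[2·x₂^2 + 4·x₂, 4·x₁·x₂ + 4·x₁ + 2·x₂ - 1], [-2·x₁ - 4·x₂^2 + 2·x₂, -8·x₁·x₂ + 2·x₁ + 6·x₂]].
At the point, J = [[22.500, 32.000], [-24.000, -21.000]].
det J = 295.500.

295.500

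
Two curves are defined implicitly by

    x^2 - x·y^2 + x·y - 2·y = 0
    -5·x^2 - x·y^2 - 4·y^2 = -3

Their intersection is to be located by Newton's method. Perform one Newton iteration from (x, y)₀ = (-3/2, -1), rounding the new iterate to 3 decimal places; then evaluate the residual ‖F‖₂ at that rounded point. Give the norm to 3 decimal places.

2.854

At (-3/2, -1): F = (7.250, -10.750).
Jacobian J = [[2·x - y^2 + y, -2·x·y + x - 2], [-10·x - y^2, -2·x·y - 8·y]].
At the point, J = [[-5.000, -6.500], [14.000, 5.000]] (det J = 66.000).
Solving J·Δ = −F gives Δ = (0.509, 0.723).
Then the next iterate is (x, y)₁ = (-0.991, -0.277).
Re-evaluating at (-0.991, -0.277): F = (1.88663, -2.14128), so ‖F‖₂ = 2.854.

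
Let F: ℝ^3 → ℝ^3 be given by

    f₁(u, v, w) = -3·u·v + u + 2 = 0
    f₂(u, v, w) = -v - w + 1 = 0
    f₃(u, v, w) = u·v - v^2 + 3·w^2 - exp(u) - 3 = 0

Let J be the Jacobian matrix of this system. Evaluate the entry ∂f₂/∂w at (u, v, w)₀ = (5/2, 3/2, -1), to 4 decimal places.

-1.0000

∂f₂/∂w = -1.
At (5/2, 3/2, -1) this is -1.0000.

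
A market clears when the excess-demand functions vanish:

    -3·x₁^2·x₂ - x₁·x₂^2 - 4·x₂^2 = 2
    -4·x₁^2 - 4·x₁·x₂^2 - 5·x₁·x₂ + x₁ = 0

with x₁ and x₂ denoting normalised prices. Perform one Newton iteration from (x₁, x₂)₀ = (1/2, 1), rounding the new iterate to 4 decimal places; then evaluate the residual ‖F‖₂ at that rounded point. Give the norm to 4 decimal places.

2.7766

At (1/2, 1): F = (-7.2500, -5.0000).
Jacobian J = [[-6·x₁·x₂ - x₂^2, -3·x₁^2 - 2·x₁·x₂ - 8·x₂], [-8·x₁ - 4·x₂^2 - 5·x₂ + 1, -8·x₁·x₂ - 5·x₁]].
At the point, J = [[-4.0000, -9.7500], [-12.0000, -6.5000]] (det J = -91.0000).
Solving J·Δ = −F gives Δ = (-0.0179, -0.7363).
Then the next iterate is (x₁, x₂)₁ = (0.4821, 0.2637).
Re-evaluating at (0.4821, 0.2637): F = (-2.495543, -1.217327), so ‖F‖₂ = 2.7766.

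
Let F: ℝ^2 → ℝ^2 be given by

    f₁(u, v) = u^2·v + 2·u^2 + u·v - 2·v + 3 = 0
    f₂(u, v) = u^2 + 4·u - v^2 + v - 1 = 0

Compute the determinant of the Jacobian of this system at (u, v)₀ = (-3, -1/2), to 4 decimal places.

-11.0000

J = [[2·u·v + 4·u + v, u^2 + u - 2], [2·u + 4, -2·v + 1]].
At the point, J = [[-9.5000, 4.0000], [-2.0000, 2.0000]].
det J = -11.0000.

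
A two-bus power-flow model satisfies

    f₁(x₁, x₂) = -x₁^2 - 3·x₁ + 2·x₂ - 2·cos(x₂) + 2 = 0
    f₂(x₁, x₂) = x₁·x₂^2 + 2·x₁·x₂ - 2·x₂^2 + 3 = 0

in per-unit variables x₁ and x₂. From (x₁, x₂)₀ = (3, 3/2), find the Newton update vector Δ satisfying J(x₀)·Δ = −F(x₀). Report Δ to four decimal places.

At (3, 3/2): F = (-13.141474, 14.2500).
Jacobian J = [[-2·x₁ - 3, 2·sin(x₂) + 2], [x₂^2 + 2·x₂, 2·x₁·x₂ + 2·x₁ - 4·x₂]].
At the point, J = [[-9.0000, 3.994990], [5.2500, 9.0000]] (det J = -101.973697).
Solving J·Δ = −F gives Δ = (-1.7181, -0.5811).

(-1.7181, -0.5811)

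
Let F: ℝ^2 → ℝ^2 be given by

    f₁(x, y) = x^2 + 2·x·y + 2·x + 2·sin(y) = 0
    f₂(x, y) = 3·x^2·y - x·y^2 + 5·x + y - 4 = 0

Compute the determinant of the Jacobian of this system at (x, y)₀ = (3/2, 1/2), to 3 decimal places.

J = [[2·x + 2·y + 2, 2·x + 2·cos(y)], [6·x·y - y^2 + 5, 3·x^2 - 2·x·y + 1]].
At the point, J = [[6.000, 4.75517], [9.250, 6.250]].
det J = -6.485.

-6.485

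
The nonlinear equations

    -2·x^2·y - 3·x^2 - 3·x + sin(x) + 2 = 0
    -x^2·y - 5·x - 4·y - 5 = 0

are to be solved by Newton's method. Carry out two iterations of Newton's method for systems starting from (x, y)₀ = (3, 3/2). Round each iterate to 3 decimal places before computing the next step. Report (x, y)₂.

(2.294, -1.695)

At (3, 3/2): F = (-60.85888, -39.500).
Jacobian J = [[-4·x·y - 6·x + cos(x) - 3, -2·x^2], [-2·x·y - 5, -x^2 - 4]].
At the point, J = [[-39.98999, -18.000], [-14.000, -13.000]] (det J = 267.86990).
Solving J·Δ = −F gives Δ = (-0.299, -2.716).
Then the next iterate is (x, y)₁ = (2.701, -1.216).
Round to (2.701, -1.216) and repeat: F = (-9.82031, -4.76979), J = [[-6.97284, -14.59080], [1.56883, -11.29540]].
Δ = (-0.407, -0.479), so (x, y)₂ = (2.294, -1.695).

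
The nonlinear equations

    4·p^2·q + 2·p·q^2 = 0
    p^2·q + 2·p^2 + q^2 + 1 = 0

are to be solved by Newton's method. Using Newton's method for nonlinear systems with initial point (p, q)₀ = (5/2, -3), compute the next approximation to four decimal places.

At (5/2, -3): F = (-30.0000, 3.7500).
Jacobian J = [[8·p·q + 2·q^2, 4·p^2 + 4·p·q], [2·p·q + 4·p, p^2 + 2·q]].
At the point, J = [[-42.0000, -5.0000], [-5.0000, 0.2500]] (det J = -35.5000).
Solving J·Δ = −F gives Δ = (0.3169, -8.6620).
Then the next iterate is (p, q)₁ = (2.8169, -11.6620).

(2.8169, -11.6620)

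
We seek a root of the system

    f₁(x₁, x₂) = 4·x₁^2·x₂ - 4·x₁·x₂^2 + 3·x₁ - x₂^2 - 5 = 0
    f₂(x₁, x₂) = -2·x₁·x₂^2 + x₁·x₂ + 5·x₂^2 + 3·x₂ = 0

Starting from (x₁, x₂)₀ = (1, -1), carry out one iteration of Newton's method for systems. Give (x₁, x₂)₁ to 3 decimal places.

At (1, -1): F = (-11.000, -1.000).
Jacobian J = [[8·x₁·x₂ - 4·x₂^2 + 3, 4·x₁^2 - 8·x₁·x₂ - 2·x₂], [-2·x₂^2 + x₂, -4·x₁·x₂ + x₁ + 10·x₂ + 3]].
At the point, J = [[-9.000, 14.000], [-3.000, -2.000]] (det J = 60.000).
Solving J·Δ = −F gives Δ = (-0.600, 0.400).
Then the next iterate is (x₁, x₂)₁ = (0.400, -0.600).

(0.400, -0.600)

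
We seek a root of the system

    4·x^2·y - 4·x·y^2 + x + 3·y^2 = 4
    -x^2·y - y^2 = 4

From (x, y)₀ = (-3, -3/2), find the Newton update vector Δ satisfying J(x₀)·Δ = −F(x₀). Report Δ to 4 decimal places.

At (-3, -3/2): F = (-27.2500, 7.2500).
Jacobian J = [[8·x·y - 4·y^2 + 1, 4·x^2 - 8·x·y + 6·y], [-2·x·y, -x^2 - 2·y]].
At the point, J = [[28.0000, -9.0000], [-9.0000, -6.0000]] (det J = -249.0000).
Solving J·Δ = −F gives Δ = (0.9187, -0.1697).

(0.9187, -0.1697)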